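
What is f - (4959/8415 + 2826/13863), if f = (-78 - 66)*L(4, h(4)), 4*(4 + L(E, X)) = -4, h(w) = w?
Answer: 3107430259/4320635 ≈ 719.21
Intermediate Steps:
L(E, X) = -5 (L(E, X) = -4 + (¼)*(-4) = -4 - 1 = -5)
f = 720 (f = (-78 - 66)*(-5) = -144*(-5) = 720)
f - (4959/8415 + 2826/13863) = 720 - (4959/8415 + 2826/13863) = 720 - (4959*(1/8415) + 2826*(1/13863)) = 720 - (551/935 + 942/4621) = 720 - 1*3426941/4320635 = 720 - 3426941/4320635 = 3107430259/4320635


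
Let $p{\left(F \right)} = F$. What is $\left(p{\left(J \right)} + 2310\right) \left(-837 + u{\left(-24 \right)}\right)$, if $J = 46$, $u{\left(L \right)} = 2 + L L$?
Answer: $-610204$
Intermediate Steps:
$u{\left(L \right)} = 2 + L^{2}$
$\left(p{\left(J \right)} + 2310\right) \left(-837 + u{\left(-24 \right)}\right) = \left(46 + 2310\right) \left(-837 + \left(2 + \left(-24\right)^{2}\right)\right) = 2356 \left(-837 + \left(2 + 576\right)\right) = 2356 \left(-837 + 578\right) = 2356 \left(-259\right) = -610204$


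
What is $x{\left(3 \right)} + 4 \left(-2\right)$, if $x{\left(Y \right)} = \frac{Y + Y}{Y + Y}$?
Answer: $-7$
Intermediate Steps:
$x{\left(Y \right)} = 1$ ($x{\left(Y \right)} = \frac{2 Y}{2 Y} = 2 Y \frac{1}{2 Y} = 1$)
$x{\left(3 \right)} + 4 \left(-2\right) = 1 + 4 \left(-2\right) = 1 - 8 = -7$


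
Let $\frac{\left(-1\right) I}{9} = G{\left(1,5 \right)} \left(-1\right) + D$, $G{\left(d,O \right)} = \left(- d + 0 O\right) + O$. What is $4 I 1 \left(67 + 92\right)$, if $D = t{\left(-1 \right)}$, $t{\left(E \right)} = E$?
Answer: $28620$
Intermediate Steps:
$G{\left(d,O \right)} = O - d$ ($G{\left(d,O \right)} = \left(- d + 0\right) + O = - d + O = O - d$)
$D = -1$
$I = 45$ ($I = - 9 \left(\left(5 - 1\right) \left(-1\right) - 1\right) = - 9 \left(4 \left(-1\right) - 1\right) = - 9 \left(-4 - 1\right) = \left(-9\right) \left(-5\right) = 45$)
$4 I 1 \left(67 + 92\right) = 4 \cdot 45 \cdot 1 \left(67 + 92\right) = 180 \cdot 1 \cdot 159 = 180 \cdot 159 = 28620$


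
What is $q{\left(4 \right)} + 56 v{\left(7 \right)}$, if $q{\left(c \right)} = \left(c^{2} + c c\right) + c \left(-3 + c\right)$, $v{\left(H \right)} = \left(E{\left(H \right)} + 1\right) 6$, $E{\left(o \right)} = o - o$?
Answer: $372$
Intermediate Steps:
$E{\left(o \right)} = 0$
$v{\left(H \right)} = 6$ ($v{\left(H \right)} = \left(0 + 1\right) 6 = 1 \cdot 6 = 6$)
$q{\left(c \right)} = 2 c^{2} + c \left(-3 + c\right)$ ($q{\left(c \right)} = \left(c^{2} + c^{2}\right) + c \left(-3 + c\right) = 2 c^{2} + c \left(-3 + c\right)$)
$q{\left(4 \right)} + 56 v{\left(7 \right)} = 3 \cdot 4 \left(-1 + 4\right) + 56 \cdot 6 = 3 \cdot 4 \cdot 3 + 336 = 36 + 336 = 372$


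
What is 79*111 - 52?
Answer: 8717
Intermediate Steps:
79*111 - 52 = 8769 - 52 = 8717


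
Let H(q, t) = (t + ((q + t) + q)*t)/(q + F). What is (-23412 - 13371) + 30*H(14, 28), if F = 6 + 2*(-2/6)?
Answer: -994887/29 ≈ -34306.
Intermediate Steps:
F = 16/3 (F = 6 + 2*(-2*⅙) = 6 + 2*(-⅓) = 6 - ⅔ = 16/3 ≈ 5.3333)
H(q, t) = (t + t*(t + 2*q))/(16/3 + q) (H(q, t) = (t + ((q + t) + q)*t)/(q + 16/3) = (t + (t + 2*q)*t)/(16/3 + q) = (t + t*(t + 2*q))/(16/3 + q))
(-23412 - 13371) + 30*H(14, 28) = (-23412 - 13371) + 30*(3*28*(1 + 28 + 2*14)/(16 + 3*14)) = -36783 + 30*(3*28*(1 + 28 + 28)/(16 + 42)) = -36783 + 30*(3*28*57/58) = -36783 + 30*(3*28*(1/58)*57) = -36783 + 30*(2394/29) = -36783 + 71820/29 = -994887/29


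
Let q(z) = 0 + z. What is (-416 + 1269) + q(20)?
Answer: 873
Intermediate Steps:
q(z) = z
(-416 + 1269) + q(20) = (-416 + 1269) + 20 = 853 + 20 = 873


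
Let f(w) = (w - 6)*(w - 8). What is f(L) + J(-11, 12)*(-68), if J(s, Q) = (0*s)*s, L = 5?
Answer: 3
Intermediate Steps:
J(s, Q) = 0 (J(s, Q) = 0*s = 0)
f(w) = (-8 + w)*(-6 + w) (f(w) = (-6 + w)*(-8 + w) = (-8 + w)*(-6 + w))
f(L) + J(-11, 12)*(-68) = (48 + 5² - 14*5) + 0*(-68) = (48 + 25 - 70) + 0 = 3 + 0 = 3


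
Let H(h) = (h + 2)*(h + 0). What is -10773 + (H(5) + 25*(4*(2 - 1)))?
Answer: -10638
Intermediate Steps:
H(h) = h*(2 + h) (H(h) = (2 + h)*h = h*(2 + h))
-10773 + (H(5) + 25*(4*(2 - 1))) = -10773 + (5*(2 + 5) + 25*(4*(2 - 1))) = -10773 + (5*7 + 25*(4*1)) = -10773 + (35 + 25*4) = -10773 + (35 + 100) = -10773 + 135 = -10638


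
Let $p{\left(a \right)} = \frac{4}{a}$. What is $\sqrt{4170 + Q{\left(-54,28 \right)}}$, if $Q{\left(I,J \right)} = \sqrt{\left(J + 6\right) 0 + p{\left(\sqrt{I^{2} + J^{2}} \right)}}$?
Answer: $\frac{\sqrt{142718250 + 185 \sqrt{10} \cdot 37^{\frac{3}{4}}}}{185} \approx 64.578$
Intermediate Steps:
$Q{\left(I,J \right)} = \frac{2}{\sqrt[4]{I^{2} + J^{2}}}$ ($Q{\left(I,J \right)} = \sqrt{\left(J + 6\right) 0 + \frac{4}{\sqrt{I^{2} + J^{2}}}} = \sqrt{\left(6 + J\right) 0 + \frac{4}{\sqrt{I^{2} + J^{2}}}} = \sqrt{0 + \frac{4}{\sqrt{I^{2} + J^{2}}}} = \sqrt{\frac{4}{\sqrt{I^{2} + J^{2}}}} = \frac{2}{\sqrt[4]{I^{2} + J^{2}}}$)
$\sqrt{4170 + Q{\left(-54,28 \right)}} = \sqrt{4170 + \frac{2}{\sqrt[4]{\left(-54\right)^{2} + 28^{2}}}} = \sqrt{4170 + \frac{2}{\sqrt[4]{2916 + 784}}} = \sqrt{4170 + \frac{2}{\sqrt{10} \sqrt[4]{37}}} = \sqrt{4170 + 2 \frac{\sqrt{10} \cdot 37^{\frac{3}{4}}}{370}} = \sqrt{4170 + \frac{\sqrt{10} \cdot 37^{\frac{3}{4}}}{185}}$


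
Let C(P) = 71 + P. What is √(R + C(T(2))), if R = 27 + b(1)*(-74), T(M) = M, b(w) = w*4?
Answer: 14*I ≈ 14.0*I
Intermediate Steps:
b(w) = 4*w
R = -269 (R = 27 + (4*1)*(-74) = 27 + 4*(-74) = 27 - 296 = -269)
√(R + C(T(2))) = √(-269 + (71 + 2)) = √(-269 + 73) = √(-196) = 14*I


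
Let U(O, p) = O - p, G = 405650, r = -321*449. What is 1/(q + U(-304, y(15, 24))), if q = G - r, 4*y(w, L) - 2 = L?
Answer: 2/1098937 ≈ 1.8199e-6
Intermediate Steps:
r = -144129
y(w, L) = 1/2 + L/4
q = 549779 (q = 405650 - 1*(-144129) = 405650 + 144129 = 549779)
1/(q + U(-304, y(15, 24))) = 1/(549779 + (-304 - (1/2 + (1/4)*24))) = 1/(549779 + (-304 - (1/2 + 6))) = 1/(549779 + (-304 - 1*13/2)) = 1/(549779 + (-304 - 13/2)) = 1/(549779 - 621/2) = 1/(1098937/2) = 2/1098937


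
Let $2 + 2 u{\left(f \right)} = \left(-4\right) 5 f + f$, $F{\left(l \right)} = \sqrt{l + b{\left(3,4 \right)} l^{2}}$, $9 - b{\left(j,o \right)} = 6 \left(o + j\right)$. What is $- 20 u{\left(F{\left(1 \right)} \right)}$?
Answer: $20 + 760 i \sqrt{2} \approx 20.0 + 1074.8 i$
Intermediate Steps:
$b{\left(j,o \right)} = 9 - 6 j - 6 o$ ($b{\left(j,o \right)} = 9 - 6 \left(o + j\right) = 9 - 6 \left(j + o\right) = 9 - \left(6 j + 6 o\right) = 9 - 6 j - 6 o$)
$F{\left(l \right)} = \sqrt{l - 33 l^{2}}$ ($F{\left(l \right)} = \sqrt{l + \left(9 - 18 - 24\right) l^{2}} = \sqrt{l - 33 l^{2}}$)
$u{\left(f \right)} = -1 - \frac{19 f}{2}$ ($u{\left(f \right)} = -1 + \frac{\left(-4\right) 5 f + f}{2} = -1 + \frac{- 20 f + f}{2} = -1 + \frac{\left(-19\right) f}{2} = -1 - \frac{19 f}{2}$)
$- 20 u{\left(F{\left(1 \right)} \right)} = - 20 \left(-1 - \frac{19 \sqrt{1 \left(1 - 33\right)}}{2}\right) = - 20 \left(-1 - \frac{19 \sqrt{1 \left(-32\right)}}{2}\right) = - 20 \left(-1 - \frac{19 \sqrt{-32}}{2}\right) = - 20 \left(-1 - \frac{19 \cdot 4 i \sqrt{2}}{2}\right) = - 20 \left(-1 - 38 i \sqrt{2}\right) = 20 + 760 i \sqrt{2}$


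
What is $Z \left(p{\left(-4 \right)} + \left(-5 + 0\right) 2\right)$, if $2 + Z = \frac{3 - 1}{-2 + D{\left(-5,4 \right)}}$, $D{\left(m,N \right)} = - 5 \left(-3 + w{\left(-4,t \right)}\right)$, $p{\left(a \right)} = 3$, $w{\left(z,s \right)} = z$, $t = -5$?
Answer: $\frac{448}{33} \approx 13.576$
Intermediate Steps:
$D{\left(m,N \right)} = 35$ ($D{\left(m,N \right)} = - 5 \left(-3 - 4\right) = \left(-5\right) \left(-7\right) = 35$)
$Z = - \frac{64}{33}$ ($Z = -2 + \frac{3 - 1}{-2 + 35} = -2 + \frac{2}{33} = - \frac{64}{33} \approx -1.9394$)
$Z \left(p{\left(-4 \right)} + \left(-5 + 0\right) 2\right) = - \frac{64 \left(3 + \left(-5 + 0\right) 2\right)}{33} = - \frac{64 \left(3 - 10\right)}{33} = \left(- \frac{64}{33}\right) \left(-7\right) = \frac{448}{33}$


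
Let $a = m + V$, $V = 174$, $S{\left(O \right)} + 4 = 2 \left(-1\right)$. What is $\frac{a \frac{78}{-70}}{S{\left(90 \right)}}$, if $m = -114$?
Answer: $\frac{78}{7} \approx 11.143$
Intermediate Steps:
$S{\left(O \right)} = -6$ ($S{\left(O \right)} = -4 + 2 \left(-1\right) = -4 - 2 = -6$)
$a = 60$ ($a = -114 + 174 = 60$)
$\frac{a \frac{78}{-70}}{S{\left(90 \right)}} = \frac{60 \frac{78}{-70}}{-6} = 60 \cdot 78 \left(- \frac{1}{70}\right) \left(- \frac{1}{6}\right) = 60 \left(- \frac{39}{35}\right) \left(- \frac{1}{6}\right) = \left(- \frac{468}{7}\right) \left(- \frac{1}{6}\right) = \frac{78}{7}$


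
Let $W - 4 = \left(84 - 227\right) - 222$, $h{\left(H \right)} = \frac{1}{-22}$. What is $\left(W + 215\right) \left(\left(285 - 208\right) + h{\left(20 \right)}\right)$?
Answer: $- \frac{123589}{11} \approx -11235.0$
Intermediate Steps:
$h{\left(H \right)} = - \frac{1}{22}$
$W = -361$ ($W = 4 + \left(\left(84 - 227\right) - 222\right) = 4 - 365 = -361$)
$\left(W + 215\right) \left(\left(285 - 208\right) + h{\left(20 \right)}\right) = \left(-361 + 215\right) \left(\left(285 - 208\right) - \frac{1}{22}\right) = - 146 \left(77 - \frac{1}{22}\right) = \left(-146\right) \frac{1693}{22} = - \frac{123589}{11}$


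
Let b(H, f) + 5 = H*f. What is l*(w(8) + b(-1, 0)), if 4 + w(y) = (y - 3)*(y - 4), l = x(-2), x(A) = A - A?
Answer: 0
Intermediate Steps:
x(A) = 0
l = 0
b(H, f) = -5 + H*f
w(y) = -4 + (-4 + y)*(-3 + y) (w(y) = -4 + (y - 3)*(y - 4) = -4 + (-3 + y)*(-4 + y) = -4 + (-4 + y)*(-3 + y))
l*(w(8) + b(-1, 0)) = 0*((8 + 8**2 - 7*8) + (-5 - 1*0)) = 0*((8 + 64 - 56) + (-5 + 0)) = 0*(16 - 5) = 0*11 = 0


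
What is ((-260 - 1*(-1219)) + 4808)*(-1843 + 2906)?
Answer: 6130321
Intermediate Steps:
((-260 - 1*(-1219)) + 4808)*(-1843 + 2906) = ((-260 + 1219) + 4808)*1063 = (959 + 4808)*1063 = 5767*1063 = 6130321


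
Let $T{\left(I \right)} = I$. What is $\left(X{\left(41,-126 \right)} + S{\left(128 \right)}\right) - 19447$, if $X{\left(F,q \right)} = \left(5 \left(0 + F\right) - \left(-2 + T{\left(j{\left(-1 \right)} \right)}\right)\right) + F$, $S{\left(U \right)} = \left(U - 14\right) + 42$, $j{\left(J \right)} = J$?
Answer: $-19042$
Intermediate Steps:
$S{\left(U \right)} = 28 + U$ ($S{\left(U \right)} = \left(-14 + U\right) + 42 = 28 + U$)
$X{\left(F,q \right)} = 3 + 6 F$ ($X{\left(F,q \right)} = \left(5 \left(0 + F\right) - \left(-2 - 1\right)\right) + F = \left(5 F - -3\right) + F = \left(5 F + 3\right) + F = \left(3 + 5 F\right) + F = 3 + 6 F$)
$\left(X{\left(41,-126 \right)} + S{\left(128 \right)}\right) - 19447 = \left(\left(3 + 6 \cdot 41\right) + \left(28 + 128\right)\right) - 19447 = \left(\left(3 + 246\right) + 156\right) - 19447 = \left(249 + 156\right) - 19447 = 405 - 19447 = -19042$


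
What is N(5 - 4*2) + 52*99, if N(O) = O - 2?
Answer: 5143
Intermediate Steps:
N(O) = -2 + O
N(5 - 4*2) + 52*99 = (-2 + (5 - 4*2)) + 52*99 = (-2 + (5 - 8)) + 5148 = (-2 - 3) + 5148 = -5 + 5148 = 5143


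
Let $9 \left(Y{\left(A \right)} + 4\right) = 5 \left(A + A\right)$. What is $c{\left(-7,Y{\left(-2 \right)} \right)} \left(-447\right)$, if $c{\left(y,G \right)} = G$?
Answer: $\frac{8344}{3} \approx 2781.3$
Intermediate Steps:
$Y{\left(A \right)} = -4 + \frac{10 A}{9}$ ($Y{\left(A \right)} = -4 + \frac{5 \left(A + A\right)}{9} = -4 + \frac{5 \cdot 2 A}{9} = -4 + \frac{10 A}{9}$)
$c{\left(-7,Y{\left(-2 \right)} \right)} \left(-447\right) = \left(-4 + \frac{10}{9} \left(-2\right)\right) \left(-447\right) = \left(-4 - \frac{20}{9}\right) \left(-447\right) = \left(- \frac{56}{9}\right) \left(-447\right) = \frac{8344}{3}$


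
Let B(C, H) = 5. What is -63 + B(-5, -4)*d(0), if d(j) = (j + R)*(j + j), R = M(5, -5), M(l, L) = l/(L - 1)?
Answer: -63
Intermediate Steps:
M(l, L) = l/(-1 + L)
R = -⅚ (R = 5/(-1 - 5) = 5/(-6) = 5*(-⅙) = -⅚ ≈ -0.83333)
d(j) = 2*j*(-⅚ + j) (d(j) = (j - ⅚)*(j + j) = (-⅚ + j)*(2*j) = 2*j*(-⅚ + j))
-63 + B(-5, -4)*d(0) = -63 + 5*((⅓)*0*(-5 + 6*0)) = -63 + 5*((⅓)*0*(-5 + 0)) = -63 + 5*((⅓)*0*(-5)) = -63 + 5*0 = -63 + 0 = -63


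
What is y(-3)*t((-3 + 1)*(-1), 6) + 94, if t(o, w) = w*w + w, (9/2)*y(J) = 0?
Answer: 94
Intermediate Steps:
y(J) = 0 (y(J) = (2/9)*0 = 0)
t(o, w) = w + w**2 (t(o, w) = w**2 + w = w + w**2)
y(-3)*t((-3 + 1)*(-1), 6) + 94 = 0*(6*(1 + 6)) + 94 = 0*(6*7) + 94 = 0*42 + 94 = 0 + 94 = 94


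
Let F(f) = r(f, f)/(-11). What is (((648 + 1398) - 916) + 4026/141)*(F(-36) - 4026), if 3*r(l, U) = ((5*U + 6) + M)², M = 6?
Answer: -2923745688/517 ≈ -5.6552e+6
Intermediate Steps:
r(l, U) = (12 + 5*U)²/3 (r(l, U) = ((5*U + 6) + 6)²/3 = ((6 + 5*U) + 6)²/3 = (12 + 5*U)²/3)
F(f) = -(12 + 5*f)²/33 (F(f) = ((12 + 5*f)²/3)/(-11) = ((12 + 5*f)²/3)*(-1/11) = -(12 + 5*f)²/33)
(((648 + 1398) - 916) + 4026/141)*(F(-36) - 4026) = (((648 + 1398) - 916) + 4026/141)*(-(12 + 5*(-36))²/33 - 4026) = ((2046 - 916) + 4026*(1/141))*(-(12 - 180)²/33 - 4026) = (1130 + 1342/47)*(-1/33*(-168)² - 4026) = 54452*(-1/33*28224 - 4026)/47 = 54452*(-9408/11 - 4026)/47 = (54452/47)*(-53694/11) = -2923745688/517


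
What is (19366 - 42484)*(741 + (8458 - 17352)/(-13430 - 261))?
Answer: -234738438150/13691 ≈ -1.7145e+7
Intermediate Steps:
(19366 - 42484)*(741 + (8458 - 17352)/(-13430 - 261)) = -23118*(741 - 8894/(-13691)) = -23118*(741 - 8894*(-1/13691)) = -23118*(741 + 8894/13691) = -23118*10153925/13691 = -234738438150/13691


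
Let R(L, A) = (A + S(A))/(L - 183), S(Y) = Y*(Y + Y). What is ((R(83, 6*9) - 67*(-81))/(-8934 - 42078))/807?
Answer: -9941/76234600 ≈ -0.00013040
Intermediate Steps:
S(Y) = 2*Y² (S(Y) = Y*(2*Y) = 2*Y²)
R(L, A) = (A + 2*A²)/(-183 + L) (R(L, A) = (A + 2*A²)/(L - 183) = (A + 2*A²)/(-183 + L))
((R(83, 6*9) - 67*(-81))/(-8934 - 42078))/807 = (((6*9)*(1 + 2*(6*9))/(-183 + 83) - 67*(-81))/(-8934 - 42078))/807 = ((54*(1 + 2*54)/(-100) + 5427)/(-51012))*(1/807) = ((54*(-1/100)*(1 + 108) + 5427)*(-1/51012))*(1/807) = ((54*(-1/100)*109 + 5427)*(-1/51012))*(1/807) = ((-2943/50 + 5427)*(-1/51012))*(1/807) = ((268407/50)*(-1/51012))*(1/807) = -29823/283400*1/807 = -9941/76234600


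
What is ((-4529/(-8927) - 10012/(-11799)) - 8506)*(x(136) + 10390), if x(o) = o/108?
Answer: -251326813788471052/2843901171 ≈ -8.8374e+7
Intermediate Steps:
x(o) = o/108 (x(o) = o*(1/108) = o/108)
((-4529/(-8927) - 10012/(-11799)) - 8506)*(x(136) + 10390) = ((-4529/(-8927) - 10012/(-11799)) - 8506)*((1/108)*136 + 10390) = ((-4529*(-1/8927) - 10012*(-1/11799)) - 8506)*(34/27 + 10390) = ((4529/8927 + 10012/11799) - 8506)*(280564/27) = (142814795/105329673 - 8506)*(280564/27) = -895791383743/105329673*280564/27 = -251326813788471052/2843901171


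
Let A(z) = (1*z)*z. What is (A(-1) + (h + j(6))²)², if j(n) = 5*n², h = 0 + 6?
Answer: 1196952409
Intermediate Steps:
h = 6
A(z) = z² (A(z) = z*z = z²)
(A(-1) + (h + j(6))²)² = ((-1)² + (6 + 5*6²)²)² = (1 + (6 + 5*36)²)² = (1 + (6 + 180)²)² = (1 + 186²)² = (1 + 34596)² = 34597² = 1196952409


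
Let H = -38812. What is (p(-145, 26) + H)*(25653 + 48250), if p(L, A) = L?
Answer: -2879039171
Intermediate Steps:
(p(-145, 26) + H)*(25653 + 48250) = (-145 - 38812)*(25653 + 48250) = -38957*73903 = -2879039171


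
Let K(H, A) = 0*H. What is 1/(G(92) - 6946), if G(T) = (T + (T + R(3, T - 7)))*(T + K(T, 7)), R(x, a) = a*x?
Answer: 1/33442 ≈ 2.9903e-5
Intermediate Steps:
K(H, A) = 0
G(T) = T*(-21 + 5*T) (G(T) = (T + (T + (T - 7)*3))*(T + 0) = (T + (T + (-7 + T)*3))*T = (T + (T + (-21 + 3*T)))*T = (T + (-21 + 4*T))*T = (-21 + 5*T)*T = T*(-21 + 5*T))
1/(G(92) - 6946) = 1/(92*(-21 + 5*92) - 6946) = 1/(92*(-21 + 460) - 6946) = 1/(92*439 - 6946) = 1/(40388 - 6946) = 1/33442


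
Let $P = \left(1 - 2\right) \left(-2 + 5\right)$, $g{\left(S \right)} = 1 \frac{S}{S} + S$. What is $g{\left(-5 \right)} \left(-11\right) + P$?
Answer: $41$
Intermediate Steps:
$g{\left(S \right)} = 1 + S$ ($g{\left(S \right)} = 1 \cdot 1 + S = 1 + S$)
$P = -3$ ($P = \left(-1\right) 3 = -3$)
$g{\left(-5 \right)} \left(-11\right) + P = \left(1 - 5\right) \left(-11\right) - 3 = \left(-4\right) \left(-11\right) - 3 = 44 - 3 = 41$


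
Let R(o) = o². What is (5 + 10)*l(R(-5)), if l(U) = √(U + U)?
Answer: 75*√2 ≈ 106.07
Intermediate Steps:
l(U) = √2*√U (l(U) = √(2*U) = √2*√U)
(5 + 10)*l(R(-5)) = (5 + 10)*(√2*√((-5)²)) = 15*(√2*√25) = 15*(√2*5) = 15*(5*√2) = 75*√2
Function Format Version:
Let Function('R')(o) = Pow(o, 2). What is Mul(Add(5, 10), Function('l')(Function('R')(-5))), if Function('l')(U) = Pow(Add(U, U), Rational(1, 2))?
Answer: Mul(75, Pow(2, Rational(1, 2))) ≈ 106.07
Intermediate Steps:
Function('l')(U) = Mul(Pow(2, Rational(1, 2)), Pow(U, Rational(1, 2))) (Function('l')(U) = Pow(Mul(2, U), Rational(1, 2)) = Mul(Pow(2, Rational(1, 2)), Pow(U, Rational(1, 2))))
Mul(Add(5, 10), Function('l')(Function('R')(-5))) = Mul(Add(5, 10), Mul(Pow(2, Rational(1, 2)), Pow(Pow(-5, 2), Rational(1, 2)))) = Mul(15, Mul(Pow(2, Rational(1, 2)), Pow(25, Rational(1, 2)))) = Mul(15, Mul(Pow(2, Rational(1, 2)), 5)) = Mul(15, Mul(5, Pow(2, Rational(1, 2)))) = Mul(75, Pow(2, Rational(1, 2)))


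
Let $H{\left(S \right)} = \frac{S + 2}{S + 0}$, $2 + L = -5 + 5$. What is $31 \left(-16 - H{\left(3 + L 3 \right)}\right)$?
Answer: $- \frac{1519}{3} \approx -506.33$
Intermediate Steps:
$L = -2$ ($L = -2 + \left(-5 + 5\right) = -2 + 0 = -2$)
$H{\left(S \right)} = \frac{2 + S}{S}$
$31 \left(-16 - H{\left(3 + L 3 \right)}\right) = 31 \left(-16 - \frac{2 + \left(3 - 6\right)}{3 - 6}\right) = 31 \left(-16 - \frac{2 - 3}{-3}\right) = 31 \left(-16 - \left(- \frac{1}{3}\right) \left(-1\right)\right) = 31 \left(-16 - \frac{1}{3}\right) = 31 \left(- \frac{49}{3}\right) = - \frac{1519}{3}$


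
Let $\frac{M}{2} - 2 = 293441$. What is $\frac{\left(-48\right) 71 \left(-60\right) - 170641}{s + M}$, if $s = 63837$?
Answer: $\frac{33839}{650723} \approx 0.052002$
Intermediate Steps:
$M = 586886$ ($M = 4 + 2 \cdot 293441 = 4 + 586882 = 586886$)
$\frac{\left(-48\right) 71 \left(-60\right) - 170641}{s + M} = \frac{\left(-48\right) 71 \left(-60\right) - 170641}{63837 + 586886} = \frac{\left(-3408\right) \left(-60\right) - 170641}{650723} = \left(204480 - 170641\right) \frac{1}{650723} = 33839 \cdot \frac{1}{650723} = \frac{33839}{650723}$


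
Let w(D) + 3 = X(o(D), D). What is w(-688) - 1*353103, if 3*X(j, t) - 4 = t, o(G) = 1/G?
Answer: -353334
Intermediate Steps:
X(j, t) = 4/3 + t/3
w(D) = -5/3 + D/3 (w(D) = -3 + (4/3 + D/3) = -5/3 + D/3)
w(-688) - 1*353103 = (-5/3 + (⅓)*(-688)) - 1*353103 = (-5/3 - 688/3) - 353103 = -231 - 353103 = -353334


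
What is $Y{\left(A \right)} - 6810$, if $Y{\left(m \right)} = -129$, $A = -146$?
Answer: $-6939$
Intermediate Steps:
$Y{\left(A \right)} - 6810 = -129 - 6810 = -6939$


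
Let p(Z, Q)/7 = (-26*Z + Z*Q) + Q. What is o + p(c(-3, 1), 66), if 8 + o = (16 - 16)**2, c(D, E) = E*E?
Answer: 734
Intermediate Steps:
c(D, E) = E**2
p(Z, Q) = -182*Z + 7*Q + 7*Q*Z (p(Z, Q) = 7*((-26*Z + Z*Q) + Q) = 7*((-26*Z + Q*Z) + Q) = 7*(Q - 26*Z + Q*Z) = -182*Z + 7*Q + 7*Q*Z)
o = -8 (o = -8 + (16 - 16)**2 = -8 + 0**2 = -8 + 0 = -8)
o + p(c(-3, 1), 66) = -8 + (-182*1**2 + 7*66 + 7*66*1**2) = -8 + (-182*1 + 462 + 7*66*1) = -8 + (-182 + 462 + 462) = -8 + 742 = 734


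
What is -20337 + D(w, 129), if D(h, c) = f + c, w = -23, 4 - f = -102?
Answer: -20102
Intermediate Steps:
f = 106 (f = 4 - 1*(-102) = 4 + 102 = 106)
D(h, c) = 106 + c
-20337 + D(w, 129) = -20337 + (106 + 129) = -20337 + 235 = -20102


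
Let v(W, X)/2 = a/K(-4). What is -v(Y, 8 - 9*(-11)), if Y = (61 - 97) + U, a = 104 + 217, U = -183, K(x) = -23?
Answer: 642/23 ≈ 27.913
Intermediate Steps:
a = 321
Y = -219 (Y = (61 - 97) - 183 = -36 - 183 = -219)
v(W, X) = -642/23 (v(W, X) = 2*(321/(-23)) = 2*(321*(-1/23)) = 2*(-321/23) = -642/23)
-v(Y, 8 - 9*(-11)) = -1*(-642/23) = 642/23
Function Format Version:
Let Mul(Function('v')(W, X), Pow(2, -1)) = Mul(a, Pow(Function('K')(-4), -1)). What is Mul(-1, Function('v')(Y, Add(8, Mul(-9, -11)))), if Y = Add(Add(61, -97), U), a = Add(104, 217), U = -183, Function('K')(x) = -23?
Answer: Rational(642, 23) ≈ 27.913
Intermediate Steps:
a = 321
Y = -219 (Y = Add(Add(61, -97), -183) = Add(-36, -183) = -219)
Function('v')(W, X) = Rational(-642, 23) (Function('v')(W, X) = Mul(2, Mul(321, Pow(-23, -1))) = Mul(2, Mul(321, Rational(-1, 23))) = Mul(2, Rational(-321, 23)) = Rational(-642, 23))
Mul(-1, Function('v')(Y, Add(8, Mul(-9, -11)))) = Mul(-1, Rational(-642, 23)) = Rational(642, 23)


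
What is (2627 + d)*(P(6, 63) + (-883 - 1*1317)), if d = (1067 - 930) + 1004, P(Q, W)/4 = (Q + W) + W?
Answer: -6300096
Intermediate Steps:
P(Q, W) = 4*Q + 8*W (P(Q, W) = 4*((Q + W) + W) = 4*(Q + 2*W) = 4*Q + 8*W)
d = 1141 (d = 137 + 1004 = 1141)
(2627 + d)*(P(6, 63) + (-883 - 1*1317)) = (2627 + 1141)*((4*6 + 8*63) + (-883 - 1*1317)) = 3768*((24 + 504) + (-883 - 1317)) = 3768*(528 - 2200) = 3768*(-1672) = -6300096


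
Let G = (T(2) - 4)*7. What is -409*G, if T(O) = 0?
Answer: 11452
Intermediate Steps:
G = -28 (G = (0 - 4)*7 = -4*7 = -28)
-409*G = -409*(-28) = 11452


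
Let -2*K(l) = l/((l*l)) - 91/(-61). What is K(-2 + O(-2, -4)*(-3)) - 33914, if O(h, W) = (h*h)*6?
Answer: -306182265/9028 ≈ -33915.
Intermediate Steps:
O(h, W) = 6*h**2 (O(h, W) = h**2*6 = 6*h**2)
K(l) = -91/122 - 1/(2*l) (K(l) = -(l/((l*l)) - 91/(-61))/2 = -(l/(l**2) - 91*(-1/61))/2 = -(l/l**2 + 91/61)/2 = -(1/l + 91/61)/2 = -(91/61 + 1/l)/2 = -91/122 - 1/(2*l))
K(-2 + O(-2, -4)*(-3)) - 33914 = (-61 - 91*(-2 + (6*(-2)**2)*(-3)))/(122*(-2 + (6*(-2)**2)*(-3))) - 33914 = (-61 - 91*(-2 + (6*4)*(-3)))/(122*(-2 + (6*4)*(-3))) - 33914 = (-61 - 91*(-2 + 24*(-3)))/(122*(-2 + 24*(-3))) - 33914 = (-61 - 91*(-2 - 72))/(122*(-2 - 72)) - 33914 = (1/122)*(-61 - 91*(-74))/(-74) - 33914 = (1/122)*(-1/74)*(-61 + 6734) - 33914 = (1/122)*(-1/74)*6673 - 33914 = -6673/9028 - 33914 = -306182265/9028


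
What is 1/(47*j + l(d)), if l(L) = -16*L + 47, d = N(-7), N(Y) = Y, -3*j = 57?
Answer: -1/734 ≈ -0.0013624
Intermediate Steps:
j = -19 (j = -1/3*57 = -19)
d = -7
l(L) = 47 - 16*L
1/(47*j + l(d)) = 1/(47*(-19) + (47 - 16*(-7))) = 1/(-893 + (47 + 112)) = 1/(-893 + 159) = 1/(-734) = -1/734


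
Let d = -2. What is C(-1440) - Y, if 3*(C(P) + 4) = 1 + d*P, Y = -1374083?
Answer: 4125118/3 ≈ 1.3750e+6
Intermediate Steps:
C(P) = -11/3 - 2*P/3 (C(P) = -4 + (1 - 2*P)/3 = -4 + (⅓ - 2*P/3) = -11/3 - 2*P/3)
C(-1440) - Y = (-11/3 - ⅔*(-1440)) - 1*(-1374083) = (-11/3 + 960) + 1374083 = 2869/3 + 1374083 = 4125118/3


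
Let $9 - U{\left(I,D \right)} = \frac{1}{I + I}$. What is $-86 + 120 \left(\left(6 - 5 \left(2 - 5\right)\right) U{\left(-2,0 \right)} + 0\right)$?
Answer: $23224$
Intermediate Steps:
$U{\left(I,D \right)} = 9 - \frac{1}{2 I}$ ($U{\left(I,D \right)} = 9 - \frac{1}{I + I} = 9 - \frac{1}{2 I}$)
$-86 + 120 \left(\left(6 - 5 \left(2 - 5\right)\right) U{\left(-2,0 \right)} + 0\right) = -86 + 120 \left(\left(6 - 5 \left(2 - 5\right)\right) \left(9 - \frac{1}{2 \left(-2\right)}\right) + 0\right) = -86 + 120 \left(\left(6 - -15\right) \left(9 - - \frac{1}{4}\right) + 0\right) = -86 + 120 \left(\left(6 + 15\right) \left(9 + \frac{1}{4}\right) + 0\right) = -86 + 120 \left(21 \cdot \frac{37}{4} + 0\right) = -86 + 120 \left(\frac{777}{4} + 0\right) = -86 + 120 \cdot \frac{777}{4} = -86 + 23310 = 23224$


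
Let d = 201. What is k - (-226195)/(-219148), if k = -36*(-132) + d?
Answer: 1085213849/219148 ≈ 4952.0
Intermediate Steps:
k = 4953 (k = -36*(-132) + 201 = 4752 + 201 = 4953)
k - (-226195)/(-219148) = 4953 - (-226195)/(-219148) = 4953 - (-226195)*(-1)/219148 = 4953 - 1*226195/219148 = 4953 - 226195/219148 = 1085213849/219148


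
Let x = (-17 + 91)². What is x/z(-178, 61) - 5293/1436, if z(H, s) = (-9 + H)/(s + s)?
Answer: -960341183/268532 ≈ -3576.3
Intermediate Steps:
z(H, s) = (-9 + H)/(2*s) (z(H, s) = (-9 + H)/((2*s)) = (-9 + H)*(1/(2*s)) = (-9 + H)/(2*s))
x = 5476 (x = 74² = 5476)
x/z(-178, 61) - 5293/1436 = 5476/(((½)*(-9 - 178)/61)) - 5293/1436 = 5476/(((½)*(1/61)*(-187))) - 5293*1/1436 = 5476/(-187/122) - 5293/1436 = 5476*(-122/187) - 5293/1436 = -668072/187 - 5293/1436 = -960341183/268532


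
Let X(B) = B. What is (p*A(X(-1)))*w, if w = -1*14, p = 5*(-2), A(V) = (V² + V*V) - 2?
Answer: 0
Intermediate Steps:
A(V) = -2 + 2*V² (A(V) = (V² + V²) - 2 = 2*V² - 2 = -2 + 2*V²)
p = -10
w = -14
(p*A(X(-1)))*w = -10*(-2 + 2*(-1)²)*(-14) = -10*(-2 + 2*1)*(-14) = -10*(-2 + 2)*(-14) = -10*0*(-14) = 0*(-14) = 0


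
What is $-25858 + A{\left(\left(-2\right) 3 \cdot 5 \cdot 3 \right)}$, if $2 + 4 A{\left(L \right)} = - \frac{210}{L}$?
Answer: $- \frac{310295}{12} \approx -25858.0$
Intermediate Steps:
$A{\left(L \right)} = - \frac{1}{2} - \frac{105}{2 L}$ ($A{\left(L \right)} = - \frac{1}{2} + \frac{\left(-210\right) \frac{1}{L}}{4} = - \frac{1}{2} - \frac{105}{2 L}$)
$-25858 + A{\left(\left(-2\right) 3 \cdot 5 \cdot 3 \right)} = -25858 + \frac{-105 - \left(-2\right) 3 \cdot 5 \cdot 3}{2 \left(-2\right) 3 \cdot 5 \cdot 3} = -25858 + \frac{-105 - \left(-6\right) 15}{2 \left(\left(-6\right) 15\right)} = -25858 + \frac{-105 - -90}{2 \left(-90\right)} = -25858 + \frac{1}{2} \left(- \frac{1}{90}\right) \left(-105 + 90\right) = -25858 + \frac{1}{2} \left(- \frac{1}{90}\right) \left(-15\right) = -25858 + \frac{1}{12} = - \frac{310295}{12}$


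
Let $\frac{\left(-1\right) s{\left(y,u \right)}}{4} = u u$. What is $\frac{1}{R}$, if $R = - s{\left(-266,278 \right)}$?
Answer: $\frac{1}{309136} \approx 3.2348 \cdot 10^{-6}$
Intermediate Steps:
$s{\left(y,u \right)} = - 4 u^{2}$ ($s{\left(y,u \right)} = - 4 u u = - 4 u^{2}$)
$R = 309136$ ($R = - \left(-4\right) 278^{2} = - \left(-4\right) 77284 = \left(-1\right) \left(-309136\right) = 309136$)
$\frac{1}{R} = \frac{1}{309136}$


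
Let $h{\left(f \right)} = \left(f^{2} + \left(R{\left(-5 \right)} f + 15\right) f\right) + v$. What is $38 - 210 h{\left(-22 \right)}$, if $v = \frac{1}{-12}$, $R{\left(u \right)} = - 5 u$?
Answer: $- \frac{5146569}{2} \approx -2.5733 \cdot 10^{6}$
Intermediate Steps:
$v = - \frac{1}{12} \approx -0.083333$
$h{\left(f \right)} = - \frac{1}{12} + f^{2} + f \left(15 + 25 f\right)$ ($h{\left(f \right)} = \left(f^{2} + \left(\left(-5\right) \left(-5\right) f + 15\right) f\right) - \frac{1}{12} = \left(f^{2} + \left(25 f + 15\right) f\right) - \frac{1}{12} = \left(f^{2} + \left(15 + 25 f\right) f\right) - \frac{1}{12} = \left(f^{2} + f \left(15 + 25 f\right)\right) - \frac{1}{12} = - \frac{1}{12} + f^{2} + f \left(15 + 25 f\right)$)
$38 - 210 h{\left(-22 \right)} = 38 - 210 \left(- \frac{1}{12} + 15 \left(-22\right) + 26 \left(-22\right)^{2}\right) = 38 - 210 \left(- \frac{1}{12} - 330 + 26 \cdot 484\right) = 38 - 210 \left(- \frac{1}{12} - 330 + 12584\right) = 38 - \frac{5146645}{2} = - \frac{5146569}{2}$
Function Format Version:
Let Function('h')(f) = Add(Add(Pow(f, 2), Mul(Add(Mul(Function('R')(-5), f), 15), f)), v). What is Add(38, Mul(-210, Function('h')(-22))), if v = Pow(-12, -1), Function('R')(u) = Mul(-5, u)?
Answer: Rational(-5146569, 2) ≈ -2.5733e+6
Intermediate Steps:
v = Rational(-1, 12) ≈ -0.083333
Function('h')(f) = Add(Rational(-1, 12), Pow(f, 2), Mul(f, Add(15, Mul(25, f)))) (Function('h')(f) = Add(Add(Pow(f, 2), Mul(Add(Mul(Mul(-5, -5), f), 15), f)), Rational(-1, 12)) = Add(Add(Pow(f, 2), Mul(Add(Mul(25, f), 15), f)), Rational(-1, 12)) = Add(Add(Pow(f, 2), Mul(Add(15, Mul(25, f)), f)), Rational(-1, 12)) = Add(Add(Pow(f, 2), Mul(f, Add(15, Mul(25, f)))), Rational(-1, 12)) = Add(Rational(-1, 12), Pow(f, 2), Mul(f, Add(15, Mul(25, f)))))
Add(38, Mul(-210, Function('h')(-22))) = Add(38, Mul(-210, Add(Rational(-1, 12), Mul(15, -22), Mul(26, Pow(-22, 2))))) = Add(38, Mul(-210, Add(Rational(-1, 12), -330, Mul(26, 484)))) = Add(38, Mul(-210, Add(Rational(-1, 12), -330, 12584))) = Add(38, Mul(-210, Rational(147047, 12))) = Add(38, Rational(-5146645, 2)) = Rational(-5146569, 2)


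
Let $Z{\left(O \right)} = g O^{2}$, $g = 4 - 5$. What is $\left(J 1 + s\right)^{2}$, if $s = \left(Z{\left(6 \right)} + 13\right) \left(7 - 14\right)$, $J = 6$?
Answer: $27889$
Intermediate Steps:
$g = -1$ ($g = 4 - 5 = -1$)
$Z{\left(O \right)} = - O^{2}$
$s = 161$ ($s = \left(- 6^{2} + 13\right) \left(7 - 14\right) = \left(\left(-1\right) 36 + 13\right) \left(-7\right) = \left(-36 + 13\right) \left(-7\right) = \left(-23\right) \left(-7\right) = 161$)
$\left(J 1 + s\right)^{2} = \left(6 \cdot 1 + 161\right)^{2} = \left(6 + 161\right)^{2} = 167^{2} = 27889$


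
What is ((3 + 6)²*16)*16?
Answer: 20736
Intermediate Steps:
((3 + 6)²*16)*16 = (9²*16)*16 = (81*16)*16 = 1296*16 = 20736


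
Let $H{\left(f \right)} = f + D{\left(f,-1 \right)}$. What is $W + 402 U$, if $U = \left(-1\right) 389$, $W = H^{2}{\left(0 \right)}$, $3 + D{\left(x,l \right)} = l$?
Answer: $-156362$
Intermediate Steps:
$D{\left(x,l \right)} = -3 + l$
$H{\left(f \right)} = -4 + f$ ($H{\left(f \right)} = f - 4 = -4 + f$)
$W = 16$ ($W = \left(-4 + 0\right)^{2} = \left(-4\right)^{2} = 16$)
$U = -389$
$W + 402 U = 16 + 402 \left(-389\right) = 16 - 156378 = -156362$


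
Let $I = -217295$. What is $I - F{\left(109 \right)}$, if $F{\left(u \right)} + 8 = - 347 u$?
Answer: $-179464$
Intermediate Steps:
$F{\left(u \right)} = -8 - 347 u$
$I - F{\left(109 \right)} = -217295 - \left(-8 - 37823\right) = -217295 - -37831 = -217295 + 37831 = -179464$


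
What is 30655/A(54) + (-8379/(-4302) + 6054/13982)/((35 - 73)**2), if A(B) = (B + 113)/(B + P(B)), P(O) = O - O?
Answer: 7987843445340449/805843789304 ≈ 9912.4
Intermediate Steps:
P(O) = 0
A(B) = (113 + B)/B (A(B) = (B + 113)/(B + 0) = (113 + B)/B)
30655/A(54) + (-8379/(-4302) + 6054/13982)/((35 - 73)**2) = 30655/(((113 + 54)/54)) + (-8379/(-4302) + 6054/13982)/((35 - 73)**2) = 30655/(((1/54)*167)) + (-8379*(-1/4302) + 6054*(1/13982))/((-38)**2) = 30655/(167/54) + (931/478 + 3027/6991)/1444 = 30655*(54/167) + (7955527/3341698)*(1/1444) = 1655370/167 + 7955527/4825411912 = 7987843445340449/805843789304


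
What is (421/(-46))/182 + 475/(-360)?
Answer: -206413/150696 ≈ -1.3697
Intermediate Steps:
(421/(-46))/182 + 475/(-360) = (421*(-1/46))*(1/182) + 475*(-1/360) = -421/46*1/182 - 95/72 = -421/8372 - 95/72 = -206413/150696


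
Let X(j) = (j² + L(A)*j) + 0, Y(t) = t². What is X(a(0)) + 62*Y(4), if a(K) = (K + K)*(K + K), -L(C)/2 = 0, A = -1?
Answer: 992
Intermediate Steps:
L(C) = 0 (L(C) = -2*0 = 0)
a(K) = 4*K² (a(K) = (2*K)*(2*K) = 4*K²)
X(j) = j² (X(j) = (j² + 0*j) + 0 = (j² + 0) + 0 = j² + 0 = j²)
X(a(0)) + 62*Y(4) = (4*0²)² + 62*4² = (4*0)² + 62*16 = 0² + 992 = 0 + 992 = 992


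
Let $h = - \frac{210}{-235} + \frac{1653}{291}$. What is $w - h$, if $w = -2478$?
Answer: $- \frac{11327173}{4559} \approx -2484.6$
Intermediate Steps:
$h = \frac{29971}{4559}$ ($h = \left(-210\right) \left(- \frac{1}{235}\right) + 1653 \cdot \frac{1}{291} = \frac{42}{47} + \frac{551}{97} = \frac{29971}{4559} \approx 6.574$)
$w - h = -2478 - \frac{29971}{4559} = - \frac{11327173}{4559}$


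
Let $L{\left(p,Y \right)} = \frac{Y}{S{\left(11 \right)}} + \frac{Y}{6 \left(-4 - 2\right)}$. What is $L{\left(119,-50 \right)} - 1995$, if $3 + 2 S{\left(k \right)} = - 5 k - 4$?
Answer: $- \frac{1111535}{558} \approx -1992.0$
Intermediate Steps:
$S{\left(k \right)} = - \frac{7}{2} - \frac{5 k}{2}$ ($S{\left(k \right)} = - \frac{3}{2} + \frac{- 5 k - 4}{2} = - \frac{3}{2} + \frac{-4 - 5 k}{2} = - \frac{3}{2} - \left(2 + \frac{5 k}{2}\right) = - \frac{7}{2} - \frac{5 k}{2}$)
$L{\left(p,Y \right)} = - \frac{67 Y}{1116}$ ($L{\left(p,Y \right)} = \frac{Y}{- \frac{7}{2} - \frac{55}{2}} + \frac{Y}{6 \left(-4 - 2\right)} = \frac{Y}{- \frac{7}{2} - \frac{55}{2}} + \frac{Y}{6 \left(-6\right)} = \frac{Y}{-31} + \frac{Y}{-36} = Y \left(- \frac{1}{31}\right) + Y \left(- \frac{1}{36}\right) = - \frac{Y}{31} - \frac{Y}{36} = - \frac{67 Y}{1116}$)
$L{\left(119,-50 \right)} - 1995 = \left(- \frac{67}{1116}\right) \left(-50\right) - 1995 = \frac{1675}{558} - 1995 = - \frac{1111535}{558}$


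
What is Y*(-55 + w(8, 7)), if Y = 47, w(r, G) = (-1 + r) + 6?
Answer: -1974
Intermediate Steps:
w(r, G) = 5 + r
Y*(-55 + w(8, 7)) = 47*(-55 + (5 + 8)) = 47*(-55 + 13) = 47*(-42) = -1974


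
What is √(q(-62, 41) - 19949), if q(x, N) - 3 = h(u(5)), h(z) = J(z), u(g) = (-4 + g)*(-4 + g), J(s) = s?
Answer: I*√19945 ≈ 141.23*I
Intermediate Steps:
u(g) = (-4 + g)²
h(z) = z
q(x, N) = 4 (q(x, N) = 3 + (-4 + 5)² = 3 + 1² = 3 + 1 = 4)
√(q(-62, 41) - 19949) = √(4 - 19949) = √(-19945) = I*√19945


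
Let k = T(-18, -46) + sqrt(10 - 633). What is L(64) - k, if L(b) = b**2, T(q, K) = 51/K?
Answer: 188467/46 - I*sqrt(623) ≈ 4097.1 - 24.96*I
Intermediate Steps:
k = -51/46 + I*sqrt(623) (k = 51/(-46) + sqrt(10 - 633) = 51*(-1/46) + sqrt(-623) = -51/46 + I*sqrt(623) ≈ -1.1087 + 24.96*I)
L(64) - k = 64**2 - (-51/46 + I*sqrt(623)) = 4096 + (51/46 - I*sqrt(623)) = 188467/46 - I*sqrt(623)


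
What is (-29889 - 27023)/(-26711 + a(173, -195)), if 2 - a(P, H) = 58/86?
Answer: 611804/287129 ≈ 2.1308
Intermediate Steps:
a(P, H) = 57/43 (a(P, H) = 2 - 58/86 = 2 - 1*29/43 = 2 - 29/43 = 57/43)
(-29889 - 27023)/(-26711 + a(173, -195)) = (-29889 - 27023)/(-26711 + 57/43) = -56912/(-1148516/43) = -56912*(-43/1148516) = 611804/287129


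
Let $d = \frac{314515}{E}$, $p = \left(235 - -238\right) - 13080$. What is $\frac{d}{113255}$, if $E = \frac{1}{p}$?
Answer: $- \frac{793018121}{22651} \approx -35010.0$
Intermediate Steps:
$p = -12607$ ($p = \left(235 + 238\right) - 13080 = 473 - 13080 = -12607$)
$E = - \frac{1}{12607}$ ($E = \frac{1}{-12607} = - \frac{1}{12607} \approx -7.9321 \cdot 10^{-5}$)
$d = -3965090605$ ($d = \frac{314515}{- \frac{1}{12607}} = 314515 \left(-12607\right) = -3965090605$)
$\frac{d}{113255} = - \frac{3965090605}{113255} = \left(-3965090605\right) \frac{1}{113255} = - \frac{793018121}{22651}$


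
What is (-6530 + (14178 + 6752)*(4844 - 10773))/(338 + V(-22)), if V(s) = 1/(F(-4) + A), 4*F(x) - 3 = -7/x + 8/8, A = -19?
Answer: -17436120250/47481 ≈ -3.6722e+5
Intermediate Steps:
F(x) = 1 - 7/(4*x) (F(x) = ¾ + (-7/x + 8/8)/4 = ¾ + (-7/x + 8*(⅛))/4 = ¾ + (-7/x + 1)/4 = ¾ + (1 - 7/x)/4 = ¾ + (¼ - 7/(4*x)) = 1 - 7/(4*x))
V(s) = -16/281 (V(s) = 1/((-7/4 - 4)/(-4) - 19) = 1/(-¼*(-23/4) - 19) = 1/(23/16 - 19) = 1/(-281/16) = -16/281)
(-6530 + (14178 + 6752)*(4844 - 10773))/(338 + V(-22)) = (-6530 + (14178 + 6752)*(4844 - 10773))/(338 - 16/281) = (-6530 + 20930*(-5929))/(94962/281) = (-6530 - 124093970)*(281/94962) = -124100500*281/94962 = -17436120250/47481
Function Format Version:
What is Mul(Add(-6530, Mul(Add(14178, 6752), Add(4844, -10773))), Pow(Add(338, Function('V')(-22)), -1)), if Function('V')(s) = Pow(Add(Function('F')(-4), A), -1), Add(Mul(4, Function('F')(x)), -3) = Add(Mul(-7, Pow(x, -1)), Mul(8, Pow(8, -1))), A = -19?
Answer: Rational(-17436120250, 47481) ≈ -3.6722e+5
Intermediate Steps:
Function('F')(x) = Add(1, Mul(Rational(-7, 4), Pow(x, -1))) (Function('F')(x) = Add(Rational(3, 4), Mul(Rational(1, 4), Add(Mul(-7, Pow(x, -1)), Mul(8, Pow(8, -1))))) = Add(Rational(3, 4), Mul(Rational(1, 4), Add(Mul(-7, Pow(x, -1)), Mul(8, Rational(1, 8))))) = Add(Rational(3, 4), Mul(Rational(1, 4), Add(Mul(-7, Pow(x, -1)), 1))) = Add(Rational(3, 4), Mul(Rational(1, 4), Add(1, Mul(-7, Pow(x, -1))))) = Add(Rational(3, 4), Add(Rational(1, 4), Mul(Rational(-7, 4), Pow(x, -1)))) = Add(1, Mul(Rational(-7, 4), Pow(x, -1))))
Function('V')(s) = Rational(-16, 281) (Function('V')(s) = Pow(Add(Mul(Pow(-4, -1), Add(Rational(-7, 4), -4)), -19), -1) = Pow(Add(Mul(Rational(-1, 4), Rational(-23, 4)), -19), -1) = Pow(Add(Rational(23, 16), -19), -1) = Pow(Rational(-281, 16), -1) = Rational(-16, 281))
Mul(Add(-6530, Mul(Add(14178, 6752), Add(4844, -10773))), Pow(Add(338, Function('V')(-22)), -1)) = Mul(Add(-6530, Mul(Add(14178, 6752), Add(4844, -10773))), Pow(Add(338, Rational(-16, 281)), -1)) = Mul(Add(-6530, Mul(20930, -5929)), Pow(Rational(94962, 281), -1)) = Mul(Add(-6530, -124093970), Rational(281, 94962)) = Mul(-124100500, Rational(281, 94962)) = Rational(-17436120250, 47481)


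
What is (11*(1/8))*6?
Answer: 33/4 ≈ 8.2500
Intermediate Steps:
(11*(1/8))*6 = (11*(1*(⅛)))*6 = (11*(⅛))*6 = (11/8)*6 = 33/4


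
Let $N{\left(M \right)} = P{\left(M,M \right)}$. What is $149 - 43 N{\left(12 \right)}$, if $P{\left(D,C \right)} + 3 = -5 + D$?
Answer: $-23$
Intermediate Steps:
$P{\left(D,C \right)} = -8 + D$ ($P{\left(D,C \right)} = -3 + \left(-5 + D\right) = -8 + D$)
$N{\left(M \right)} = -8 + M$
$149 - 43 N{\left(12 \right)} = 149 - 43 \left(-8 + 12\right) = 149 - 172 = -23$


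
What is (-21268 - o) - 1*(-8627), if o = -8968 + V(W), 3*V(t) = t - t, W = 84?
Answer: -3673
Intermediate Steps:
V(t) = 0 (V(t) = (t - t)/3 = (⅓)*0 = 0)
o = -8968 (o = -8968 + 0 = -8968)
(-21268 - o) - 1*(-8627) = (-21268 - 1*(-8968)) - 1*(-8627) = (-21268 + 8968) + 8627 = -12300 + 8627 = -3673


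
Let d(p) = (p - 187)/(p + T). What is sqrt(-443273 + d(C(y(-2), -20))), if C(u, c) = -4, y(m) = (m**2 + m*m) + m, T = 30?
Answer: I*sqrt(299657514)/26 ≈ 665.79*I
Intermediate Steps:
y(m) = m + 2*m**2 (y(m) = (m**2 + m**2) + m = 2*m**2 + m = m + 2*m**2)
d(p) = (-187 + p)/(30 + p) (d(p) = (p - 187)/(p + 30) = (-187 + p)/(30 + p))
sqrt(-443273 + d(C(y(-2), -20))) = sqrt(-443273 + (-187 - 4)/(30 - 4)) = sqrt(-443273 - 191/26) = sqrt(-11525289/26) = I*sqrt(299657514)/26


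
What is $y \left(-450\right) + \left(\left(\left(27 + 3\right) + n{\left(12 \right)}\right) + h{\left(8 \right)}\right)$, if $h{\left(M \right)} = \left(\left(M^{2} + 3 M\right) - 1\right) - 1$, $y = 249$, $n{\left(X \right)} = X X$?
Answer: $-111790$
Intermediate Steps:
$n{\left(X \right)} = X^{2}$
$h{\left(M \right)} = -2 + M^{2} + 3 M$ ($h{\left(M \right)} = \left(-1 + M^{2} + 3 M\right) - 1 = -2 + M^{2} + 3 M$)
$y \left(-450\right) + \left(\left(\left(27 + 3\right) + n{\left(12 \right)}\right) + h{\left(8 \right)}\right) = 249 \left(-450\right) + \left(\left(\left(27 + 3\right) + 12^{2}\right) + \left(-2 + 8^{2} + 3 \cdot 8\right)\right) = -112050 + \left(\left(30 + 144\right) + \left(-2 + 64 + 24\right)\right) = -112050 + \left(174 + 86\right) = -112050 + 260 = -111790$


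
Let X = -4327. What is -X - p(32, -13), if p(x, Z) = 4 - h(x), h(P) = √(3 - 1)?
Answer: 4323 + √2 ≈ 4324.4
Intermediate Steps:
h(P) = √2
p(x, Z) = 4 - √2
-X - p(32, -13) = -1*(-4327) - (4 - √2) = 4327 + (-4 + √2) = 4323 + √2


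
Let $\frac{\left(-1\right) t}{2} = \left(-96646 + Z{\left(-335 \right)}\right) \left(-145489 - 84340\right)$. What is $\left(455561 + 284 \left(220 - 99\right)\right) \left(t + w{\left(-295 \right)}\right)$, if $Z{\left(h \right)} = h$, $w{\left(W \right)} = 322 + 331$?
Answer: $-21839921647161625$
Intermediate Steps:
$w{\left(W \right)} = 653$
$t = -44578092498$ ($t = - 2 \left(-96646 - 335\right) \left(-145489 - 84340\right) = - 2 \left(\left(-96981\right) \left(-229829\right)\right) = \left(-2\right) 22289046249 = -44578092498$)
$\left(455561 + 284 \left(220 - 99\right)\right) \left(t + w{\left(-295 \right)}\right) = \left(455561 + 284 \left(220 - 99\right)\right) \left(-44578092498 + 653\right) = \left(455561 + 284 \cdot 121\right) \left(-44578091845\right) = \left(455561 + 34364\right) \left(-44578091845\right) = 489925 \left(-44578091845\right) = -21839921647161625$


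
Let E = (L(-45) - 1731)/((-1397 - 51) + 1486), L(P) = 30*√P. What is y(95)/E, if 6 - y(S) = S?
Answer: 1951414/1012287 + 33820*I*√5/337429 ≈ 1.9277 + 0.22412*I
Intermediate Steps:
y(S) = 6 - S
E = -1731/38 + 45*I*√5/19 (E = (30*√(-45) - 1731)/((-1397 - 51) + 1486) = (30*(3*I*√5) - 1731)/(-1448 + 1486) = (90*I*√5 - 1731)/38 = (-1731 + 90*I*√5)*(1/38) = -1731/38 + 45*I*√5/19 ≈ -45.553 + 5.296*I)
y(95)/E = (6 - 1*95)/(-1731/38 + 45*I*√5/19) = (6 - 95)/(-1731/38 + 45*I*√5/19) = -89/(-1731/38 + 45*I*√5/19)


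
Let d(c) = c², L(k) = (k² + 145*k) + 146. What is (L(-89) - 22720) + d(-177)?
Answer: 3771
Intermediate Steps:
L(k) = 146 + k² + 145*k
(L(-89) - 22720) + d(-177) = ((146 + (-89)² + 145*(-89)) - 22720) + (-177)² = ((146 + 7921 - 12905) - 22720) + 31329 = (-4838 - 22720) + 31329 = -27558 + 31329 = 3771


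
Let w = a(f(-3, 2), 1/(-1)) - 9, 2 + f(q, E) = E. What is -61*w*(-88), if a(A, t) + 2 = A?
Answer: -59048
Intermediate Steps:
f(q, E) = -2 + E
a(A, t) = -2 + A
w = -11 (w = (-2 + (-2 + 2)) - 9 = (-2 + 0) - 9 = -2 - 9 = -11)
-61*w*(-88) = -61*(-11)*(-88) = 671*(-88) = -59048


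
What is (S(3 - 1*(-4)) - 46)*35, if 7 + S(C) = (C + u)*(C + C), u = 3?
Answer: 3045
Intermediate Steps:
S(C) = -7 + 2*C*(3 + C) (S(C) = -7 + (C + 3)*(C + C) = -7 + (3 + C)*(2*C) = -7 + 2*C*(3 + C))
(S(3 - 1*(-4)) - 46)*35 = ((-7 + 2*(3 - 1*(-4))**2 + 6*(3 - 1*(-4))) - 46)*35 = ((-7 + 2*(3 + 4)**2 + 6*(3 + 4)) - 46)*35 = ((-7 + 2*7**2 + 6*7) - 46)*35 = ((-7 + 2*49 + 42) - 46)*35 = ((-7 + 98 + 42) - 46)*35 = (133 - 46)*35 = 87*35 = 3045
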